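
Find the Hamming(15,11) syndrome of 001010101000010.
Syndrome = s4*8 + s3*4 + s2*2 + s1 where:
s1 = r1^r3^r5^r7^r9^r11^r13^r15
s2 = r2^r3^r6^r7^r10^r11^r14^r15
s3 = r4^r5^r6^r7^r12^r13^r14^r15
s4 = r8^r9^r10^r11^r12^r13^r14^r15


s1=0, s2=1, s3=1, s4=0

Syndrome = 6 (error at position 6)


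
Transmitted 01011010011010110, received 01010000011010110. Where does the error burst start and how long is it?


XOR: 00001010000000000

Burst at position 4, length 3


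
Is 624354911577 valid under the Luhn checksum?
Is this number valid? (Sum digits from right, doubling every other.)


Luhn sum = 50
50 mod 10 = 0

Valid (Luhn sum mod 10 = 0)


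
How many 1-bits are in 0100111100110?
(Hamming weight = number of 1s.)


Counting 1s in 0100111100110

7


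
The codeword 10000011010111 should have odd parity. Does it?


Number of 1s: 7

Yes, parity is correct (7 ones)


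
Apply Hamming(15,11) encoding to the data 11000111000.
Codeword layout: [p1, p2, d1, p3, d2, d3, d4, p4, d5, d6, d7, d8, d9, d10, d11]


Parity bits: p1=1, p2=1, p3=0, p4=1

111010010111000


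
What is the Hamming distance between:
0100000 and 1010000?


XOR: 1110000
Count of 1s: 3

3


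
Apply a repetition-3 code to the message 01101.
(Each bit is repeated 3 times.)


Each bit -> 3 copies

000111111000111


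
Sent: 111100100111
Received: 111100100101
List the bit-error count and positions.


XOR: 000000000010

1 error(s) at position(s): 10


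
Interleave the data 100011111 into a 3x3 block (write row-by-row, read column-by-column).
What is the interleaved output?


Matrix:
  100
  011
  111
Read columns: 101011011

101011011


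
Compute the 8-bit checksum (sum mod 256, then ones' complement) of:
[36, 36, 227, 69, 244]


Sum = 612 mod 256 = 100
Complement = 155

155


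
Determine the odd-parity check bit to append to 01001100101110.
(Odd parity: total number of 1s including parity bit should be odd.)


Number of 1s in data: 7
Parity bit: 0

0


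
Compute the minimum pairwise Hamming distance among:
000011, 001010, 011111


Comparing all pairs, minimum distance: 2
Can detect 1 errors, correct 0 errors

2


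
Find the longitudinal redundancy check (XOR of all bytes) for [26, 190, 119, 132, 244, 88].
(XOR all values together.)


XOR chain: 26 ^ 190 ^ 119 ^ 132 ^ 244 ^ 88 = 251

251


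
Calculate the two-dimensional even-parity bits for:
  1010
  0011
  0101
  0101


Row parities: 0000
Column parities: 1001

Row P: 0000, Col P: 1001, Corner: 0


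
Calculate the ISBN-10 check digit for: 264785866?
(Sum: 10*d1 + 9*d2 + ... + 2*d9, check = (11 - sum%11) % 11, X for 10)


Weighted sum: 290
290 mod 11 = 4

Check digit: 7


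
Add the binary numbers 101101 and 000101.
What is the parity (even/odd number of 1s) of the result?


101101 = 45
000101 = 5
Sum = 50 = 110010
1s count = 3

odd parity (3 ones in 110010)


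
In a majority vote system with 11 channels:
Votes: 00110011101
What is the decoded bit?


Ones: 6 out of 11
Threshold: 6

1 (6/11 voted 1)


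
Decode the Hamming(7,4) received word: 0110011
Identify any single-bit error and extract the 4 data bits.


Syndrome = 0: no error detected

Data: 1011 (no errors)


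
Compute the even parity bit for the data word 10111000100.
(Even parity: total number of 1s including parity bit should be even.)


Number of 1s in data: 5
Parity bit: 1

1


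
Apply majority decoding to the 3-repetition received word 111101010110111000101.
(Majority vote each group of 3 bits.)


Groups: 111, 101, 010, 110, 111, 000, 101
Majority votes: 1101101

1101101


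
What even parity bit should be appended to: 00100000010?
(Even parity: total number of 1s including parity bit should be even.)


Number of 1s in data: 2
Parity bit: 0

0


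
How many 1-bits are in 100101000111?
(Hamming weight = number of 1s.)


Counting 1s in 100101000111

6


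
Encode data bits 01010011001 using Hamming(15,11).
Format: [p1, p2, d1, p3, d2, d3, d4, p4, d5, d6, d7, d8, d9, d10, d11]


Parity bits: p1=0, p2=1, p3=0, p4=1

010010110011001


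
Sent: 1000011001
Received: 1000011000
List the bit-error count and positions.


XOR: 0000000001

1 error(s) at position(s): 9


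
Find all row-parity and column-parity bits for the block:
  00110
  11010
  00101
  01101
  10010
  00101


Row parities: 010100
Column parities: 00011

Row P: 010100, Col P: 00011, Corner: 0


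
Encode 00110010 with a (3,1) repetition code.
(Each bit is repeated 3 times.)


Each bit -> 3 copies

000000111111000000111000


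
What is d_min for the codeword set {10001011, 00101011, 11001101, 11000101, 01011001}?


Comparing all pairs, minimum distance: 1
Can detect 0 errors, correct 0 errors

1


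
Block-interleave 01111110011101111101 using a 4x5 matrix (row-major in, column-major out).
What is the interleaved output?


Matrix:
  01111
  11001
  11011
  11101
Read columns: 01111111100110101111

01111111100110101111


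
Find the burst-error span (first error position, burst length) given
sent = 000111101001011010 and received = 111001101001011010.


XOR: 111110000000000000

Burst at position 0, length 5


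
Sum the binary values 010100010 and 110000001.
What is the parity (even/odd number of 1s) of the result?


010100010 = 162
110000001 = 385
Sum = 547 = 1000100011
1s count = 4

even parity (4 ones in 1000100011)


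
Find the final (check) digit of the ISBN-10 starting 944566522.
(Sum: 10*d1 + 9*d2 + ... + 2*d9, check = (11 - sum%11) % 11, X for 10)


Weighted sum: 289
289 mod 11 = 3

Check digit: 8


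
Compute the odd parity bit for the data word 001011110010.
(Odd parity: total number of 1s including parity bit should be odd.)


Number of 1s in data: 6
Parity bit: 1

1


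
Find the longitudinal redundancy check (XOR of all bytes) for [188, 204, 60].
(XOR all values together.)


XOR chain: 188 ^ 204 ^ 60 = 76

76


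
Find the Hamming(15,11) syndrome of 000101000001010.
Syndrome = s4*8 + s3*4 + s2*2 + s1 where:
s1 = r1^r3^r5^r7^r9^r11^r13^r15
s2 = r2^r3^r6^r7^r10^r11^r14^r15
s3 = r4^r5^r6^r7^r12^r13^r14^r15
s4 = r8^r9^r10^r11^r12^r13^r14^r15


s1=0, s2=0, s3=0, s4=0

Syndrome = 0 (no error)


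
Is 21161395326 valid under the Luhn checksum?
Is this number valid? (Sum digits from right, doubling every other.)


Luhn sum = 38
38 mod 10 = 8

Invalid (Luhn sum mod 10 = 8)


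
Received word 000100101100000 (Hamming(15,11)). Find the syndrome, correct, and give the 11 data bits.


Syndrome = 0: no error detected

Data: 00011100000 (no errors)


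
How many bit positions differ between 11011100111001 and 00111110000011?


XOR: 11100010111010
Count of 1s: 8

8


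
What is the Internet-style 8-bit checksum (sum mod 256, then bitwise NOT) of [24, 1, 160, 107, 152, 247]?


Sum = 691 mod 256 = 179
Complement = 76

76


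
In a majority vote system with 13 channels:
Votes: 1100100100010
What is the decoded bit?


Ones: 5 out of 13
Threshold: 7

0 (5/13 voted 1)


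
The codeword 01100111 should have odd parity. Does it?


Number of 1s: 5

Yes, parity is correct (5 ones)


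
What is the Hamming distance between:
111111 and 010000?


XOR: 101111
Count of 1s: 5

5


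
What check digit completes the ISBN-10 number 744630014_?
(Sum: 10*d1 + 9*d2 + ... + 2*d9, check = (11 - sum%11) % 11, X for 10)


Weighted sum: 209
209 mod 11 = 0

Check digit: 0


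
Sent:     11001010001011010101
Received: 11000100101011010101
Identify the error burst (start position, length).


XOR: 00001110100000000000

Burst at position 4, length 5


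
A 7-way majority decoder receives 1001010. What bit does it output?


Ones: 3 out of 7
Threshold: 4

0 (3/7 voted 1)


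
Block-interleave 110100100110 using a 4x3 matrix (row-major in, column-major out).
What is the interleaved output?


Matrix:
  110
  100
  100
  110
Read columns: 111110010000

111110010000


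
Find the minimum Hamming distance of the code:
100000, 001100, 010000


Comparing all pairs, minimum distance: 2
Can detect 1 errors, correct 0 errors

2


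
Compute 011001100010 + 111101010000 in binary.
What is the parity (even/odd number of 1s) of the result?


011001100010 = 1634
111101010000 = 3920
Sum = 5554 = 1010110110010
1s count = 7

odd parity (7 ones in 1010110110010)


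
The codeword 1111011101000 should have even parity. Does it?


Number of 1s: 8

Yes, parity is correct (8 ones)


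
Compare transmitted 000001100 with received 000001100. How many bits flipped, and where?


XOR: 000000000

0 errors (received matches sent)


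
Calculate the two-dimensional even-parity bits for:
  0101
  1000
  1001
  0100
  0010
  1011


Row parities: 010111
Column parities: 1001

Row P: 010111, Col P: 1001, Corner: 0


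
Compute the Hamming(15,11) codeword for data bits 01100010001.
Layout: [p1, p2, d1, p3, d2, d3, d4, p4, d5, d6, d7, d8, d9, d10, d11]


Parity bits: p1=1, p2=1, p3=1, p4=0

110111000010001


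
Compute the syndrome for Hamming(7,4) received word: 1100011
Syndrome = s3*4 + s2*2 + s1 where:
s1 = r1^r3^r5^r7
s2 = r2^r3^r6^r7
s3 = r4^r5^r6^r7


s1=0, s2=1, s3=0

Syndrome = 2 (error at position 2)


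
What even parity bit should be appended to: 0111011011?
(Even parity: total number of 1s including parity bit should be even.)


Number of 1s in data: 7
Parity bit: 1

1


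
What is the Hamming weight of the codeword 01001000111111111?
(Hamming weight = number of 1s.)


Counting 1s in 01001000111111111

11


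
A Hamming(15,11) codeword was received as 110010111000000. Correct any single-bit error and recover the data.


Syndrome = 0: no error detected

Data: 01011000000 (no errors)


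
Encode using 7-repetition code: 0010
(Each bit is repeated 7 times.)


Each bit -> 7 copies

0000000000000011111110000000


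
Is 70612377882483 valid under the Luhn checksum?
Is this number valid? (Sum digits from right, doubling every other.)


Luhn sum = 61
61 mod 10 = 1

Invalid (Luhn sum mod 10 = 1)


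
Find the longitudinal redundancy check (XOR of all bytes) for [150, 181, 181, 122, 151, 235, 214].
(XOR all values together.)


XOR chain: 150 ^ 181 ^ 181 ^ 122 ^ 151 ^ 235 ^ 214 = 70

70


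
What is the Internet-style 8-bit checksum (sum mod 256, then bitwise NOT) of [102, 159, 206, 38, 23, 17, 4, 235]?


Sum = 784 mod 256 = 16
Complement = 239

239


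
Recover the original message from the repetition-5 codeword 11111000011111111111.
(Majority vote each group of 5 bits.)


Groups: 11111, 00001, 11111, 11111
Majority votes: 1011

1011


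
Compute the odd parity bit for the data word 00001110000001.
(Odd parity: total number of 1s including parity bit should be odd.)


Number of 1s in data: 4
Parity bit: 1

1


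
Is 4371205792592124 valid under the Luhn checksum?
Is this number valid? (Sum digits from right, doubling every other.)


Luhn sum = 63
63 mod 10 = 3

Invalid (Luhn sum mod 10 = 3)


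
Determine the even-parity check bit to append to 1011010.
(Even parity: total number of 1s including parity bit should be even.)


Number of 1s in data: 4
Parity bit: 0

0


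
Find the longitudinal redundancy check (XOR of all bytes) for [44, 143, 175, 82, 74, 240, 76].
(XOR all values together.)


XOR chain: 44 ^ 143 ^ 175 ^ 82 ^ 74 ^ 240 ^ 76 = 168

168


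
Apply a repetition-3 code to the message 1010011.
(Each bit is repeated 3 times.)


Each bit -> 3 copies

111000111000000111111


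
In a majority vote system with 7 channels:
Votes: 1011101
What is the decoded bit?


Ones: 5 out of 7
Threshold: 4

1 (5/7 voted 1)


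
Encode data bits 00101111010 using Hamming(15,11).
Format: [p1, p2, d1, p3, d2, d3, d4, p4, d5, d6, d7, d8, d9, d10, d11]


Parity bits: p1=0, p2=0, p3=1, p4=1

000101011111010


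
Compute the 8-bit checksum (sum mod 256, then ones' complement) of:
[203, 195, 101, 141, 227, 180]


Sum = 1047 mod 256 = 23
Complement = 232

232


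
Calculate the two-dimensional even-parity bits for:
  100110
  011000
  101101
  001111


Row parities: 1000
Column parities: 011100

Row P: 1000, Col P: 011100, Corner: 1


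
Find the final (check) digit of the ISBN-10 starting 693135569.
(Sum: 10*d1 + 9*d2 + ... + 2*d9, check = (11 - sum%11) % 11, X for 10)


Weighted sum: 271
271 mod 11 = 7

Check digit: 4


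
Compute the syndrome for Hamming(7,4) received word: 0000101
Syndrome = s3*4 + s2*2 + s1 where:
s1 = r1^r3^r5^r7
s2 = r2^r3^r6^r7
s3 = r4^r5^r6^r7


s1=0, s2=1, s3=0

Syndrome = 2 (error at position 2)


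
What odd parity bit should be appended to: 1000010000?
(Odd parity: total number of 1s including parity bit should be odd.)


Number of 1s in data: 2
Parity bit: 1

1


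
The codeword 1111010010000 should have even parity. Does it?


Number of 1s: 6

Yes, parity is correct (6 ones)


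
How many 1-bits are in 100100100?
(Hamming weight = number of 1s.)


Counting 1s in 100100100

3


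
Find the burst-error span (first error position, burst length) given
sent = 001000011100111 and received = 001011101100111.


XOR: 000011110000000

Burst at position 4, length 4


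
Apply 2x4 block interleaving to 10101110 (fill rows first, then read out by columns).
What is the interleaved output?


Matrix:
  1010
  1110
Read columns: 11011100

11011100


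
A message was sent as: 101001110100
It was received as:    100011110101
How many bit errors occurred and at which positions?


XOR: 001010000001

3 error(s) at position(s): 2, 4, 11


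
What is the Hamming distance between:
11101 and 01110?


XOR: 10011
Count of 1s: 3

3


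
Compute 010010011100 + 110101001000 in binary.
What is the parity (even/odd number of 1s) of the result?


010010011100 = 1180
110101001000 = 3400
Sum = 4580 = 1000111100100
1s count = 6

even parity (6 ones in 1000111100100)


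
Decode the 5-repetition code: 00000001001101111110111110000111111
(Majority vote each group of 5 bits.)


Groups: 00000, 00100, 11011, 11110, 11111, 00001, 11111
Majority votes: 0011101

0011101


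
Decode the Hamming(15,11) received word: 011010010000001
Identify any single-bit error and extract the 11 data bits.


Syndrome = 3: error at position 3

Data: 01000000001 (corrected bit 3)


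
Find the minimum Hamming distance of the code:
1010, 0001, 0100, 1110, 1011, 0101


Comparing all pairs, minimum distance: 1
Can detect 0 errors, correct 0 errors

1


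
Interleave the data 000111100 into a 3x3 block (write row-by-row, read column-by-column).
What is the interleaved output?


Matrix:
  000
  111
  100
Read columns: 011010010

011010010


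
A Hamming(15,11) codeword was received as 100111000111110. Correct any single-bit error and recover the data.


Syndrome = 8: error at position 8

Data: 01100111110 (corrected bit 8)


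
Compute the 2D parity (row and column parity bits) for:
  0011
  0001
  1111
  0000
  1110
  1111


Row parities: 010010
Column parities: 1100

Row P: 010010, Col P: 1100, Corner: 0


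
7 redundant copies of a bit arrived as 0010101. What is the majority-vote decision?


Ones: 3 out of 7
Threshold: 4

0 (3/7 voted 1)


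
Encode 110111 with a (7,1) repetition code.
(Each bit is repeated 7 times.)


Each bit -> 7 copies

111111111111110000000111111111111111111111


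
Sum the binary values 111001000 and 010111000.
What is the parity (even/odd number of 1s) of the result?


111001000 = 456
010111000 = 184
Sum = 640 = 1010000000
1s count = 2

even parity (2 ones in 1010000000)


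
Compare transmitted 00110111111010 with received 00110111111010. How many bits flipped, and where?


XOR: 00000000000000

0 errors (received matches sent)


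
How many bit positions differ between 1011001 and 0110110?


XOR: 1101111
Count of 1s: 6

6


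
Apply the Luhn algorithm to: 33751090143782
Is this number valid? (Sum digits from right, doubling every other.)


Luhn sum = 58
58 mod 10 = 8

Invalid (Luhn sum mod 10 = 8)


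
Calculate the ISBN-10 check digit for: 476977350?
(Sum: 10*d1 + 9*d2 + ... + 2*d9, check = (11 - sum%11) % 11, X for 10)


Weighted sum: 318
318 mod 11 = 10

Check digit: 1


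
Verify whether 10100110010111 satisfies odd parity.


Number of 1s: 8

No, parity error (8 ones)


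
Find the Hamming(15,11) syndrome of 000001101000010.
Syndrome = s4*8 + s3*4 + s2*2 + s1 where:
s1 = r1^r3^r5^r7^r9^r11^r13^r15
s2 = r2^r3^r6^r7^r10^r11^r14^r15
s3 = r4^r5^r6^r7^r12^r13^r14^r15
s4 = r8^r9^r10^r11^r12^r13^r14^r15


s1=0, s2=1, s3=1, s4=0

Syndrome = 6 (error at position 6)


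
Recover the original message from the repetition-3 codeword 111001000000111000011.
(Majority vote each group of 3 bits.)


Groups: 111, 001, 000, 000, 111, 000, 011
Majority votes: 1000101

1000101


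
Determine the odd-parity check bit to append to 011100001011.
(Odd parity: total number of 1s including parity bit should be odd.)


Number of 1s in data: 6
Parity bit: 1

1


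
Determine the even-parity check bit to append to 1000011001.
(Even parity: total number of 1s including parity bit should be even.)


Number of 1s in data: 4
Parity bit: 0

0


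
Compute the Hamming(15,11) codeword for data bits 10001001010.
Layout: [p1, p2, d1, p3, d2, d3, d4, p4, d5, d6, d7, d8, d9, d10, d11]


Parity bits: p1=0, p2=0, p3=0, p4=1

001000011001010


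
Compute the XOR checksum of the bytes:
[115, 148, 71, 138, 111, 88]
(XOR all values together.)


XOR chain: 115 ^ 148 ^ 71 ^ 138 ^ 111 ^ 88 = 29

29


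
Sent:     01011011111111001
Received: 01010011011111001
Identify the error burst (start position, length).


XOR: 00001000100000000

Burst at position 4, length 5


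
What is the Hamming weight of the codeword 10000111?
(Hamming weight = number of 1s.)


Counting 1s in 10000111

4


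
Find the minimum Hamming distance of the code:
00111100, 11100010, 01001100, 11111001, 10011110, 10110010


Comparing all pairs, minimum distance: 2
Can detect 1 errors, correct 0 errors

2


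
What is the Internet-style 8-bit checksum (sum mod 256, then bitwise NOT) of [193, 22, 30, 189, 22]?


Sum = 456 mod 256 = 200
Complement = 55

55


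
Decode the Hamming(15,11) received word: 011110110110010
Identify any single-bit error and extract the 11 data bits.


Syndrome = 0: no error detected

Data: 11010110010 (no errors)


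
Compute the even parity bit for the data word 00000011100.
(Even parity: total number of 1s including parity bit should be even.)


Number of 1s in data: 3
Parity bit: 1

1


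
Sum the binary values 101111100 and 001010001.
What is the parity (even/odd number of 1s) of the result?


101111100 = 380
001010001 = 81
Sum = 461 = 111001101
1s count = 6

even parity (6 ones in 111001101)


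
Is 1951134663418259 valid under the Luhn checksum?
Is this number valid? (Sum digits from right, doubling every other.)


Luhn sum = 66
66 mod 10 = 6

Invalid (Luhn sum mod 10 = 6)


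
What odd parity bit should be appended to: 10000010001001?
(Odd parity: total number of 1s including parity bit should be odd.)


Number of 1s in data: 4
Parity bit: 1

1


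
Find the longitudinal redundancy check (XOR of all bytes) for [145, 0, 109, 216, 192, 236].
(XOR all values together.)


XOR chain: 145 ^ 0 ^ 109 ^ 216 ^ 192 ^ 236 = 8

8


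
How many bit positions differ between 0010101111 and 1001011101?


XOR: 1011110010
Count of 1s: 6

6


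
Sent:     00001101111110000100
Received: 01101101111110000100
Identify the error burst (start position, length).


XOR: 01100000000000000000

Burst at position 1, length 2


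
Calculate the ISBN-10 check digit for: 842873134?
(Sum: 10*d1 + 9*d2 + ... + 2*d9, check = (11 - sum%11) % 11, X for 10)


Weighted sum: 266
266 mod 11 = 2

Check digit: 9


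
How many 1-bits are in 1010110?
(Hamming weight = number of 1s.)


Counting 1s in 1010110

4


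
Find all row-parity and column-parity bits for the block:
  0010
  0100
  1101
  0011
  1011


Row parities: 11101
Column parities: 0011

Row P: 11101, Col P: 0011, Corner: 0


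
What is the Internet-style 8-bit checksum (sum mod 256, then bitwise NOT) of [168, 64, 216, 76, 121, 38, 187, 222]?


Sum = 1092 mod 256 = 68
Complement = 187

187


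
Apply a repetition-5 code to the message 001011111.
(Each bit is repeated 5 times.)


Each bit -> 5 copies

000000000011111000001111111111111111111111111


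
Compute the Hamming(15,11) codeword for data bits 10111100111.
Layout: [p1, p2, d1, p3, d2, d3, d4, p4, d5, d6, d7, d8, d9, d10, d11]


Parity bits: p1=1, p2=0, p3=1, p4=1

101101111100111


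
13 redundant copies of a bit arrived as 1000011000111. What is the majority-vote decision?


Ones: 6 out of 13
Threshold: 7

0 (6/13 voted 1)


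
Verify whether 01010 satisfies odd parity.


Number of 1s: 2

No, parity error (2 ones)


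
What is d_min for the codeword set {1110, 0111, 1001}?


Comparing all pairs, minimum distance: 2
Can detect 1 errors, correct 0 errors

2


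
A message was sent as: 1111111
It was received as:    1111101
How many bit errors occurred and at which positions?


XOR: 0000010

1 error(s) at position(s): 5


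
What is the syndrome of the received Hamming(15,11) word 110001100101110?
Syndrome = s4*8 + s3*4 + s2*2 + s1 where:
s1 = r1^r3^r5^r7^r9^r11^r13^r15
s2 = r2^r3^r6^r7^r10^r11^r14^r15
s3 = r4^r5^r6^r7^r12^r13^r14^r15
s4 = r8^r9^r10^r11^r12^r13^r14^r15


s1=1, s2=1, s3=1, s4=0

Syndrome = 7 (error at position 7)


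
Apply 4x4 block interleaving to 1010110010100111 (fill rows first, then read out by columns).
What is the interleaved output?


Matrix:
  1010
  1100
  1010
  0111
Read columns: 1110010110110001

1110010110110001


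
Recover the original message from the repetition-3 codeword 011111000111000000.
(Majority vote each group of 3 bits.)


Groups: 011, 111, 000, 111, 000, 000
Majority votes: 110100

110100


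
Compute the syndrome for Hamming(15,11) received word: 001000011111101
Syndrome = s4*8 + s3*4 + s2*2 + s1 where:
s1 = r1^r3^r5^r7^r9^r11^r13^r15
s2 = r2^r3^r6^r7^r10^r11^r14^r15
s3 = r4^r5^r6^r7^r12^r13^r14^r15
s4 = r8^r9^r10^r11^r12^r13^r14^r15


s1=1, s2=0, s3=1, s4=1

Syndrome = 13 (error at position 13)


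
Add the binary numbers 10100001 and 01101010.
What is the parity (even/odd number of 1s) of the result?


10100001 = 161
01101010 = 106
Sum = 267 = 100001011
1s count = 4

even parity (4 ones in 100001011)


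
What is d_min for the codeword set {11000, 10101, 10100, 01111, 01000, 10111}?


Comparing all pairs, minimum distance: 1
Can detect 0 errors, correct 0 errors

1


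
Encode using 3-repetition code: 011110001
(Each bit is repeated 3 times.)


Each bit -> 3 copies

000111111111111000000000111


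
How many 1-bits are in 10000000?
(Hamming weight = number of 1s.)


Counting 1s in 10000000

1


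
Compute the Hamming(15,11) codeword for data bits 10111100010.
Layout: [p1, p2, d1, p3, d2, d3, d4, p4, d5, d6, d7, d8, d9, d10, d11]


Parity bits: p1=1, p2=1, p3=1, p4=1

111101111100010


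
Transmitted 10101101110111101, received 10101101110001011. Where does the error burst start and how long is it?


XOR: 00000000000110110

Burst at position 11, length 5


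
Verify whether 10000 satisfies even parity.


Number of 1s: 1

No, parity error (1 ones)


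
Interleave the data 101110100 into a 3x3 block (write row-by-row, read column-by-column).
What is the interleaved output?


Matrix:
  101
  110
  100
Read columns: 111010100

111010100


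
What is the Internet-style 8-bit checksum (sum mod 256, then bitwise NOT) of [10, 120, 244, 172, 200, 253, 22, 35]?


Sum = 1056 mod 256 = 32
Complement = 223

223


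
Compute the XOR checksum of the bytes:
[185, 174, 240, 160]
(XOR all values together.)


XOR chain: 185 ^ 174 ^ 240 ^ 160 = 71

71


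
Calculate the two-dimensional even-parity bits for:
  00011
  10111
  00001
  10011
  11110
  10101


Row parities: 001101
Column parities: 01101

Row P: 001101, Col P: 01101, Corner: 1


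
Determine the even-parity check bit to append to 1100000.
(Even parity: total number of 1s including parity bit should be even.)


Number of 1s in data: 2
Parity bit: 0

0


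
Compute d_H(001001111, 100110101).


XOR: 101111010
Count of 1s: 6

6


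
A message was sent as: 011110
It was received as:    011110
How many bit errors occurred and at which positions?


XOR: 000000

0 errors (received matches sent)


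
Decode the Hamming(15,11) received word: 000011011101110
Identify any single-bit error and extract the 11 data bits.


Syndrome = 7: error at position 7

Data: 01111101110 (corrected bit 7)


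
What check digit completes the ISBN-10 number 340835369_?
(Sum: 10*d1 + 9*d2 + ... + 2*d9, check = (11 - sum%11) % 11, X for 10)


Weighted sum: 213
213 mod 11 = 4

Check digit: 7


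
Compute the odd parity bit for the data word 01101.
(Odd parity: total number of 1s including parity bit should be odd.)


Number of 1s in data: 3
Parity bit: 0

0


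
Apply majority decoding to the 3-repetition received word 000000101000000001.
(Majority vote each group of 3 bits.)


Groups: 000, 000, 101, 000, 000, 001
Majority votes: 001000

001000


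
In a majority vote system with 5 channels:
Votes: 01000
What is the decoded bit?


Ones: 1 out of 5
Threshold: 3

0 (1/5 voted 1)


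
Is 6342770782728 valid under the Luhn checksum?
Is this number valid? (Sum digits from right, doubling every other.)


Luhn sum = 68
68 mod 10 = 8

Invalid (Luhn sum mod 10 = 8)


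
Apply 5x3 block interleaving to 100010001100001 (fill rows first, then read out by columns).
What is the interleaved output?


Matrix:
  100
  010
  001
  100
  001
Read columns: 100100100000101

100100100000101


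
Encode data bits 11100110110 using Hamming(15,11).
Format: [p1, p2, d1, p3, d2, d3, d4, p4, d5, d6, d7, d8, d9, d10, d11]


Parity bits: p1=0, p2=1, p3=0, p4=0

011011000110110


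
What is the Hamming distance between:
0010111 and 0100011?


XOR: 0110100
Count of 1s: 3

3


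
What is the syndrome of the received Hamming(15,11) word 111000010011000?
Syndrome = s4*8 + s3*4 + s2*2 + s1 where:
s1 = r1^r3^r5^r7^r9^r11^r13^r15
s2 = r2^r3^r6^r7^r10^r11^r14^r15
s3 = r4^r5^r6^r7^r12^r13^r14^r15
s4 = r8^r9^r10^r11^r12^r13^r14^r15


s1=1, s2=1, s3=1, s4=1

Syndrome = 15 (error at position 15)


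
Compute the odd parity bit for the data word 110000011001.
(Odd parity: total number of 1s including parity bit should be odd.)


Number of 1s in data: 5
Parity bit: 0

0


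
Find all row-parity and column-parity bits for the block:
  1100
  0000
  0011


Row parities: 000
Column parities: 1111

Row P: 000, Col P: 1111, Corner: 0


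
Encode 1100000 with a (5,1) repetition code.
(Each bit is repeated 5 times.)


Each bit -> 5 copies

11111111110000000000000000000000000


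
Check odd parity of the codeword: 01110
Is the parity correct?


Number of 1s: 3

Yes, parity is correct (3 ones)


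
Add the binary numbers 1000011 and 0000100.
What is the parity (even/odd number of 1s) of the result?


1000011 = 67
0000100 = 4
Sum = 71 = 1000111
1s count = 4

even parity (4 ones in 1000111)


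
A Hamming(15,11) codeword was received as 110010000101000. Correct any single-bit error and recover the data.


Syndrome = 0: no error detected

Data: 01000101000 (no errors)


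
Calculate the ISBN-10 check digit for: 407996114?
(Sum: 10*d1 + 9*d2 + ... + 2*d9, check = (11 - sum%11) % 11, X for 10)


Weighted sum: 258
258 mod 11 = 5

Check digit: 6


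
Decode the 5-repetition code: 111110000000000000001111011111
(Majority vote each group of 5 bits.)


Groups: 11111, 00000, 00000, 00000, 11110, 11111
Majority votes: 100011

100011


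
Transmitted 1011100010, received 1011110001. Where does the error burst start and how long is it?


XOR: 0000010011

Burst at position 5, length 5


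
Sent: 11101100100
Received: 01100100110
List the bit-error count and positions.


XOR: 10001000010

3 error(s) at position(s): 0, 4, 9


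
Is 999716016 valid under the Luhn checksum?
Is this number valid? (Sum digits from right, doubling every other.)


Luhn sum = 44
44 mod 10 = 4

Invalid (Luhn sum mod 10 = 4)


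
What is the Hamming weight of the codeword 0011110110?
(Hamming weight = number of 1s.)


Counting 1s in 0011110110

6


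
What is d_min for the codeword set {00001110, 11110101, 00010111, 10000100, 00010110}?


Comparing all pairs, minimum distance: 1
Can detect 0 errors, correct 0 errors

1


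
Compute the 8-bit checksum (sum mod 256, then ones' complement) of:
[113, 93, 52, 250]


Sum = 508 mod 256 = 252
Complement = 3

3


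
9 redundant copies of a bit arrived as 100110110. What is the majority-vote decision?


Ones: 5 out of 9
Threshold: 5

1 (5/9 voted 1)


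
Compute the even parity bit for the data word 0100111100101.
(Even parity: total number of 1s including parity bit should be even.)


Number of 1s in data: 7
Parity bit: 1

1


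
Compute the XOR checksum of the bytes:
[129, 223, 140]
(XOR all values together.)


XOR chain: 129 ^ 223 ^ 140 = 210

210


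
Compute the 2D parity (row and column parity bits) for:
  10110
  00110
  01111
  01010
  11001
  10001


Row parities: 100010
Column parities: 11101

Row P: 100010, Col P: 11101, Corner: 0


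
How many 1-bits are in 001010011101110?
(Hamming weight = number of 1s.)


Counting 1s in 001010011101110

8


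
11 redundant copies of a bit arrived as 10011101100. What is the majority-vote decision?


Ones: 6 out of 11
Threshold: 6

1 (6/11 voted 1)


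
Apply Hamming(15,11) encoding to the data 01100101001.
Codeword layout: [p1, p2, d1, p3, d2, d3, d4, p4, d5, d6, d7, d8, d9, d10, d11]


Parity bits: p1=0, p2=1, p3=0, p4=1

010011010101001


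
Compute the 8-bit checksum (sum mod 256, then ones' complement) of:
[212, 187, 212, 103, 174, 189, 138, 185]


Sum = 1400 mod 256 = 120
Complement = 135

135


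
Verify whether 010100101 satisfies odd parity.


Number of 1s: 4

No, parity error (4 ones)


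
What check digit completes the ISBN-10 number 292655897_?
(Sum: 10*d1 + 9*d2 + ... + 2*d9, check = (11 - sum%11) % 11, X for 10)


Weighted sum: 287
287 mod 11 = 1

Check digit: X


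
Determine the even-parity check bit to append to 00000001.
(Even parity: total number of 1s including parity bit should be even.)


Number of 1s in data: 1
Parity bit: 1

1


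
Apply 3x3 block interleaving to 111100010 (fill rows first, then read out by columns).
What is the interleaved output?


Matrix:
  111
  100
  010
Read columns: 110101100

110101100


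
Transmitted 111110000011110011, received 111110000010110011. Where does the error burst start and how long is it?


XOR: 000000000001000000

Burst at position 11, length 1


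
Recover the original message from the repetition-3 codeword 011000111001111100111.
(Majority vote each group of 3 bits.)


Groups: 011, 000, 111, 001, 111, 100, 111
Majority votes: 1010101

1010101


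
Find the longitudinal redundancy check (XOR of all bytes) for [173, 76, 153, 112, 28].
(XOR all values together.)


XOR chain: 173 ^ 76 ^ 153 ^ 112 ^ 28 = 20

20


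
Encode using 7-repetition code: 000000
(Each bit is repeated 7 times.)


Each bit -> 7 copies

000000000000000000000000000000000000000000


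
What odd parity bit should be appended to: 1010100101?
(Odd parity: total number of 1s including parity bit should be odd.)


Number of 1s in data: 5
Parity bit: 0

0


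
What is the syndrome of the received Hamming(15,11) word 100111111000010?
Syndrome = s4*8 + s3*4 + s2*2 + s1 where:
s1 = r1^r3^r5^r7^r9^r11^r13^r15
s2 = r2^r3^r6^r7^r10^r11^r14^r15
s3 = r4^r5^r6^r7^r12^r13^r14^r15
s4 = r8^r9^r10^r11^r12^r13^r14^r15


s1=0, s2=1, s3=1, s4=1

Syndrome = 14 (error at position 14)


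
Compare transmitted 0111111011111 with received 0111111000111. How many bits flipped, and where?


XOR: 0000000011000

2 error(s) at position(s): 8, 9


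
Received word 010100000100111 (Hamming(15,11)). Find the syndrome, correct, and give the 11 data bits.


Syndrome = 0: no error detected

Data: 00000100111 (no errors)


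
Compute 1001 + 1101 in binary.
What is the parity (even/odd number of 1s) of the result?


1001 = 9
1101 = 13
Sum = 22 = 10110
1s count = 3

odd parity (3 ones in 10110)


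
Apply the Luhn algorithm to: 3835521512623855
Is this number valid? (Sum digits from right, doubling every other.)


Luhn sum = 64
64 mod 10 = 4

Invalid (Luhn sum mod 10 = 4)


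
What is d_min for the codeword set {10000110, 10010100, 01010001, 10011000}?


Comparing all pairs, minimum distance: 2
Can detect 1 errors, correct 0 errors

2


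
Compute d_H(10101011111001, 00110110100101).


XOR: 10011101011100
Count of 1s: 8

8


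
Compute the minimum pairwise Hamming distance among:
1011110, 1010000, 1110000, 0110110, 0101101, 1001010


Comparing all pairs, minimum distance: 1
Can detect 0 errors, correct 0 errors

1


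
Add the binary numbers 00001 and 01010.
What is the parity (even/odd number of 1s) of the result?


00001 = 1
01010 = 10
Sum = 11 = 1011
1s count = 3

odd parity (3 ones in 1011)


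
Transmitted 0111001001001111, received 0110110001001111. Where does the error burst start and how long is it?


XOR: 0001111000000000

Burst at position 3, length 4


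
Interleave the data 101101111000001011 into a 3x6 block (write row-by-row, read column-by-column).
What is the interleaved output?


Matrix:
  101101
  111000
  001011
Read columns: 110010111100001101

110010111100001101


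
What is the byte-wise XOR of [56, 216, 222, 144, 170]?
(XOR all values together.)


XOR chain: 56 ^ 216 ^ 222 ^ 144 ^ 170 = 4

4


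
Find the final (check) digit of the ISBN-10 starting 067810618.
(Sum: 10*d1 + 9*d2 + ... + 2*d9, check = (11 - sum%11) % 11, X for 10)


Weighted sum: 215
215 mod 11 = 6

Check digit: 5


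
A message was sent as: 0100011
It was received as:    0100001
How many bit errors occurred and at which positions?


XOR: 0000010

1 error(s) at position(s): 5


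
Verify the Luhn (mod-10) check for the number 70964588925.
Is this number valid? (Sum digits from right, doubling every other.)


Luhn sum = 57
57 mod 10 = 7

Invalid (Luhn sum mod 10 = 7)


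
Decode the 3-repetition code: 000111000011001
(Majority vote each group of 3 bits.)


Groups: 000, 111, 000, 011, 001
Majority votes: 01010

01010


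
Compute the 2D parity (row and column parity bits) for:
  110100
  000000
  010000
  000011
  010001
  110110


Row parities: 101000
Column parities: 000000

Row P: 101000, Col P: 000000, Corner: 0


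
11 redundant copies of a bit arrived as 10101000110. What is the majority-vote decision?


Ones: 5 out of 11
Threshold: 6

0 (5/11 voted 1)


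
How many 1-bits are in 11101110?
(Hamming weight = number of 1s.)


Counting 1s in 11101110

6


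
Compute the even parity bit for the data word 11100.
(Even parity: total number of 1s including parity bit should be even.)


Number of 1s in data: 3
Parity bit: 1

1


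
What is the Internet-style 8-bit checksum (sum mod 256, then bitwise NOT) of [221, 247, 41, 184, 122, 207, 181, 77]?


Sum = 1280 mod 256 = 0
Complement = 255

255


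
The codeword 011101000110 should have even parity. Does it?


Number of 1s: 6

Yes, parity is correct (6 ones)


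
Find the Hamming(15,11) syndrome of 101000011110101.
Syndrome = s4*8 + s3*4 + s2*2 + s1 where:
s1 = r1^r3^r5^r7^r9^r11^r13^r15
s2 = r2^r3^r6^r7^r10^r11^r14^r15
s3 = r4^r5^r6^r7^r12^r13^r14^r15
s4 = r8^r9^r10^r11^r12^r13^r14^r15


s1=0, s2=0, s3=0, s4=0

Syndrome = 0 (no error)


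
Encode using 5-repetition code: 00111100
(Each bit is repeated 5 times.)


Each bit -> 5 copies

0000000000111111111111111111110000000000


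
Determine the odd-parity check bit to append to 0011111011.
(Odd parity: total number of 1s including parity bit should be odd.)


Number of 1s in data: 7
Parity bit: 0

0


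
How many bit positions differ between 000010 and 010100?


XOR: 010110
Count of 1s: 3

3


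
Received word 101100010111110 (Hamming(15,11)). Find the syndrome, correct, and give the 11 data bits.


Syndrome = 0: no error detected

Data: 10000111110 (no errors)


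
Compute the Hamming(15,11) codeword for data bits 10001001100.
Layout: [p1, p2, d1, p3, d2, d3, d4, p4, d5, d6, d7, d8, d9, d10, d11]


Parity bits: p1=1, p2=1, p3=0, p4=1

111000011001100


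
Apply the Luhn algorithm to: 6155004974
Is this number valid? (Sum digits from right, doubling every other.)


Luhn sum = 36
36 mod 10 = 6

Invalid (Luhn sum mod 10 = 6)


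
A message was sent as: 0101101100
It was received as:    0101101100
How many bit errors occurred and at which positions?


XOR: 0000000000

0 errors (received matches sent)


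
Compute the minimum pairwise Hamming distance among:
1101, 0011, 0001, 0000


Comparing all pairs, minimum distance: 1
Can detect 0 errors, correct 0 errors

1


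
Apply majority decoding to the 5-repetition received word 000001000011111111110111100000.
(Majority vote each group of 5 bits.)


Groups: 00000, 10000, 11111, 11111, 01111, 00000
Majority votes: 001110

001110


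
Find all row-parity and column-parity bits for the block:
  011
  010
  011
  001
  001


Row parities: 01011
Column parities: 010

Row P: 01011, Col P: 010, Corner: 1


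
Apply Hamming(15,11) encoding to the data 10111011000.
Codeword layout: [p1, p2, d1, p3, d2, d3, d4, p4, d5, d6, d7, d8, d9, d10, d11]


Parity bits: p1=0, p2=0, p3=1, p4=1

001101111011000


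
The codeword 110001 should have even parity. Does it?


Number of 1s: 3

No, parity error (3 ones)


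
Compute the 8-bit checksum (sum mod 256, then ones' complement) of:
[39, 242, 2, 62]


Sum = 345 mod 256 = 89
Complement = 166

166


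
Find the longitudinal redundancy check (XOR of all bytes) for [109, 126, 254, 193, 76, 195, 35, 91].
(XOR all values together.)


XOR chain: 109 ^ 126 ^ 254 ^ 193 ^ 76 ^ 195 ^ 35 ^ 91 = 219

219


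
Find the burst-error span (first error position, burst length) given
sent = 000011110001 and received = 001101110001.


XOR: 001110000000

Burst at position 2, length 3


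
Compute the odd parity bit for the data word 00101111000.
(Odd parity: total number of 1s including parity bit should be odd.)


Number of 1s in data: 5
Parity bit: 0

0


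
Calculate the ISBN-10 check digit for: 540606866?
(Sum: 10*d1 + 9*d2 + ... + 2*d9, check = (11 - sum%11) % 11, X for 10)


Weighted sum: 220
220 mod 11 = 0

Check digit: 0


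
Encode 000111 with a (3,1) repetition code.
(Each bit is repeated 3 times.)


Each bit -> 3 copies

000000000111111111


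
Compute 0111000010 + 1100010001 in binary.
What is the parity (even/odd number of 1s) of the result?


0111000010 = 450
1100010001 = 785
Sum = 1235 = 10011010011
1s count = 6

even parity (6 ones in 10011010011)


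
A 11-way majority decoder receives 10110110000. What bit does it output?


Ones: 5 out of 11
Threshold: 6

0 (5/11 voted 1)
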